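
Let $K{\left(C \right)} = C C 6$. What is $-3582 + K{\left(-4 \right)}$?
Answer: $-3486$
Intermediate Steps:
$K{\left(C \right)} = 6 C^{2}$ ($K{\left(C \right)} = C^{2} \cdot 6 = 6 C^{2}$)
$-3582 + K{\left(-4 \right)} = -3582 + 6 \left(-4\right)^{2} = -3582 + 6 \cdot 16 = -3582 + 96 = -3486$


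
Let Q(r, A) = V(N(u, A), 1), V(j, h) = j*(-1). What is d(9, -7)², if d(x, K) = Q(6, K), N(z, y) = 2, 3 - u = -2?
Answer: 4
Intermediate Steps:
u = 5 (u = 3 - 1*(-2) = 3 + 2 = 5)
V(j, h) = -j
Q(r, A) = -2 (Q(r, A) = -1*2 = -2)
d(x, K) = -2
d(9, -7)² = (-2)² = 4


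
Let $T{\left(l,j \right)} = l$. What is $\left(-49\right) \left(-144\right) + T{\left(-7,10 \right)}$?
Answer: $7049$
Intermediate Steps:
$\left(-49\right) \left(-144\right) + T{\left(-7,10 \right)} = \left(-49\right) \left(-144\right) - 7 = 7056 - 7 = 7049$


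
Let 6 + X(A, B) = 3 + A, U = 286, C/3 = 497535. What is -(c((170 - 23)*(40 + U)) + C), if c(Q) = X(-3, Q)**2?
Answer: -1492641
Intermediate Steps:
C = 1492605 (C = 3*497535 = 1492605)
X(A, B) = -3 + A (X(A, B) = -6 + (3 + A) = -3 + A)
c(Q) = 36 (c(Q) = (-3 - 3)**2 = (-6)**2 = 36)
-(c((170 - 23)*(40 + U)) + C) = -(36 + 1492605) = -1*1492641 = -1492641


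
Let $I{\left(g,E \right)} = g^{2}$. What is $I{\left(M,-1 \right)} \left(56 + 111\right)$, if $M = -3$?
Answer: $1503$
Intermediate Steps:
$I{\left(M,-1 \right)} \left(56 + 111\right) = \left(-3\right)^{2} \left(56 + 111\right) = 9 \cdot 167 = 1503$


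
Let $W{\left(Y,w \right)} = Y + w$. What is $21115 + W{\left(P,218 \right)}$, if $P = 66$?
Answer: $21399$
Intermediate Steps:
$21115 + W{\left(P,218 \right)} = 21115 + \left(66 + 218\right) = 21115 + 284 = 21399$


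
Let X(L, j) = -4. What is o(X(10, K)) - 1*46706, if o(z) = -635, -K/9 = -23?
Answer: -47341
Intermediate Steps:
K = 207 (K = -9*(-23) = 207)
o(X(10, K)) - 1*46706 = -635 - 1*46706 = -635 - 46706 = -47341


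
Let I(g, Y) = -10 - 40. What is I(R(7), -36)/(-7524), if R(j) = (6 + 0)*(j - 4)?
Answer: 25/3762 ≈ 0.0066454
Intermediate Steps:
R(j) = -24 + 6*j (R(j) = 6*(-4 + j) = -24 + 6*j)
I(g, Y) = -50
I(R(7), -36)/(-7524) = -50/(-7524) = -50*(-1/7524) = 25/3762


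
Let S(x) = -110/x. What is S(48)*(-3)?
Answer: 55/8 ≈ 6.8750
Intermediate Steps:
S(48)*(-3) = -110/48*(-3) = -110*1/48*(-3) = -55/24*(-3) = 55/8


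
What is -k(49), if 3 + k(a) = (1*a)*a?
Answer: -2398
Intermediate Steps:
k(a) = -3 + a**2 (k(a) = -3 + (1*a)*a = -3 + a*a = -3 + a**2)
-k(49) = -(-3 + 49**2) = -(-3 + 2401) = -1*2398 = -2398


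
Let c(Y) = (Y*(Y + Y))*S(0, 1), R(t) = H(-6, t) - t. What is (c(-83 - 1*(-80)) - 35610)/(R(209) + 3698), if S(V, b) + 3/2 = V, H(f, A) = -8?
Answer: -35637/3481 ≈ -10.238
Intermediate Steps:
S(V, b) = -3/2 + V
R(t) = -8 - t
c(Y) = -3*Y² (c(Y) = (Y*(Y + Y))*(-3/2 + 0) = (Y*(2*Y))*(-3/2) = (2*Y²)*(-3/2) = -3*Y²)
(c(-83 - 1*(-80)) - 35610)/(R(209) + 3698) = (-3*(-83 - 1*(-80))² - 35610)/((-8 - 1*209) + 3698) = (-3*(-83 + 80)² - 35610)/((-8 - 209) + 3698) = (-3*(-3)² - 35610)/(-217 + 3698) = (-3*9 - 35610)/3481 = (-27 - 35610)*(1/3481) = -35637*1/3481 = -35637/3481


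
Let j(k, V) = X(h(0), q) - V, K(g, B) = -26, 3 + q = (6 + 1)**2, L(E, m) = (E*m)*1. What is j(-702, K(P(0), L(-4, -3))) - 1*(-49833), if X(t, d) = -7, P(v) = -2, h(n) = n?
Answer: 49852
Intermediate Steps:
L(E, m) = E*m
q = 46 (q = -3 + (6 + 1)**2 = -3 + 7**2 = -3 + 49 = 46)
j(k, V) = -7 - V
j(-702, K(P(0), L(-4, -3))) - 1*(-49833) = (-7 - 1*(-26)) - 1*(-49833) = (-7 + 26) + 49833 = 19 + 49833 = 49852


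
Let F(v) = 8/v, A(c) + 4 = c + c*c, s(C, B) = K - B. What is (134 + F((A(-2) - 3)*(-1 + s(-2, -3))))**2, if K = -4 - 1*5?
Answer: 22071204/1225 ≈ 18017.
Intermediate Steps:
K = -9 (K = -4 - 5 = -9)
s(C, B) = -9 - B
A(c) = -4 + c + c**2 (A(c) = -4 + (c + c*c) = -4 + (c + c**2) = -4 + c + c**2)
(134 + F((A(-2) - 3)*(-1 + s(-2, -3))))**2 = (134 + 8/((((-4 - 2 + (-2)**2) - 3)*(-1 + (-9 - 1*(-3))))))**2 = (134 + 8/((((-4 - 2 + 4) - 3)*(-1 + (-9 + 3)))))**2 = (134 + 8/(((-2 - 3)*(-1 - 6))))**2 = (134 + 8/((-5*(-7))))**2 = (134 + 8/35)**2 = (4698/35)**2 = 22071204/1225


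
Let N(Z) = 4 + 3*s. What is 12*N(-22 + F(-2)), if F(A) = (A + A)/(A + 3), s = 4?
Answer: 192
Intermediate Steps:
F(A) = 2*A/(3 + A) (F(A) = (2*A)/(3 + A) = 2*A/(3 + A))
N(Z) = 16 (N(Z) = 4 + 3*4 = 4 + 12 = 16)
12*N(-22 + F(-2)) = 12*16 = 192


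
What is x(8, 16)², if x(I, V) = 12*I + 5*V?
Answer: 30976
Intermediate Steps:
x(I, V) = 5*V + 12*I
x(8, 16)² = (5*16 + 12*8)² = (80 + 96)² = 176² = 30976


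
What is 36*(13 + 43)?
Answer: 2016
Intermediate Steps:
36*(13 + 43) = 36*56 = 2016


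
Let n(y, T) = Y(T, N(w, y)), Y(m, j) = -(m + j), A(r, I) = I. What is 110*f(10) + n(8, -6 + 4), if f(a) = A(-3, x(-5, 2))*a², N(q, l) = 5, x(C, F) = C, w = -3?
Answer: -55003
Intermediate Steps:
Y(m, j) = -j - m (Y(m, j) = -(j + m) = -j - m)
n(y, T) = -5 - T (n(y, T) = -1*5 - T = -5 - T)
f(a) = -5*a²
110*f(10) + n(8, -6 + 4) = 110*(-5*10²) + (-5 - (-6 + 4)) = 110*(-5*100) + (-5 - 1*(-2)) = 110*(-500) + (-5 + 2) = -55000 - 3 = -55003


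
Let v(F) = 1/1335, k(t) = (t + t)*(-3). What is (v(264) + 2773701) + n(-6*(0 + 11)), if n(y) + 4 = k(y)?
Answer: 3703414156/1335 ≈ 2.7741e+6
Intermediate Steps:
k(t) = -6*t (k(t) = (2*t)*(-3) = -6*t)
n(y) = -4 - 6*y
v(F) = 1/1335
(v(264) + 2773701) + n(-6*(0 + 11)) = (1/1335 + 2773701) + (-4 - (-36)*(0 + 11)) = 3702890836/1335 + (-4 - (-36)*11) = 3702890836/1335 + (-4 - 6*(-66)) = 3702890836/1335 + (-4 + 396) = 3702890836/1335 + 392 = 3703414156/1335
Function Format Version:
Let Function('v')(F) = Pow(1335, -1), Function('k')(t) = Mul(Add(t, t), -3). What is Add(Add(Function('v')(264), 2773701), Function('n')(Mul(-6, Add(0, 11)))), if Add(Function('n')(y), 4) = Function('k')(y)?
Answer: Rational(3703414156, 1335) ≈ 2.7741e+6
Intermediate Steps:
Function('k')(t) = Mul(-6, t) (Function('k')(t) = Mul(Mul(2, t), -3) = Mul(-6, t))
Function('n')(y) = Add(-4, Mul(-6, y))
Function('v')(F) = Rational(1, 1335)
Add(Add(Function('v')(264), 2773701), Function('n')(Mul(-6, Add(0, 11)))) = Add(Add(Rational(1, 1335), 2773701), Add(-4, Mul(-6, Mul(-6, Add(0, 11))))) = Add(Rational(3702890836, 1335), Add(-4, Mul(-6, Mul(-6, 11)))) = Add(Rational(3702890836, 1335), Add(-4, Mul(-6, -66))) = Add(Rational(3702890836, 1335), Add(-4, 396)) = Add(Rational(3702890836, 1335), 392) = Rational(3703414156, 1335)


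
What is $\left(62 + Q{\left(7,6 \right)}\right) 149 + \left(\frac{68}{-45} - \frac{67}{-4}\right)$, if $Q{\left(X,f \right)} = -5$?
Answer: $\frac{1531483}{180} \approx 8508.2$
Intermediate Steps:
$\left(62 + Q{\left(7,6 \right)}\right) 149 + \left(\frac{68}{-45} - \frac{67}{-4}\right) = \left(62 - 5\right) 149 + \left(\frac{68}{-45} - \frac{67}{-4}\right) = 57 \cdot 149 + \left(68 \left(- \frac{1}{45}\right) - - \frac{67}{4}\right) = 8493 + \left(- \frac{68}{45} + \frac{67}{4}\right) = 8493 + \frac{2743}{180} = \frac{1531483}{180}$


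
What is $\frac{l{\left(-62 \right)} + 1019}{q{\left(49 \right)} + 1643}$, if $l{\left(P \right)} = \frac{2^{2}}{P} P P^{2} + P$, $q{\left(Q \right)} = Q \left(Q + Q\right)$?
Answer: $\frac{16333}{6445} \approx 2.5342$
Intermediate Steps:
$q{\left(Q \right)} = 2 Q^{2}$ ($q{\left(Q \right)} = Q 2 Q = 2 Q^{2}$)
$l{\left(P \right)} = P + 4 P^{2}$ ($l{\left(P \right)} = \frac{4}{P} P^{3} + P = 4 P^{2} + P = P + 4 P^{2}$)
$\frac{l{\left(-62 \right)} + 1019}{q{\left(49 \right)} + 1643} = \frac{- 62 \left(1 + 4 \left(-62\right)\right) + 1019}{2 \cdot 49^{2} + 1643} = \frac{- 62 \left(1 - 248\right) + 1019}{2 \cdot 2401 + 1643} = \frac{\left(-62\right) \left(-247\right) + 1019}{4802 + 1643} = \frac{15314 + 1019}{6445} = 16333 \cdot \frac{1}{6445} = \frac{16333}{6445}$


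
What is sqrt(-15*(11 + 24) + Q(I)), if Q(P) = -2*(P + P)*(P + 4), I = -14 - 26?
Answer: I*sqrt(6285) ≈ 79.278*I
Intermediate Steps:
I = -40
Q(P) = -4*P*(4 + P) (Q(P) = -2*2*P*(4 + P) = -4*P*(4 + P))
sqrt(-15*(11 + 24) + Q(I)) = sqrt(-15*(11 + 24) - 4*(-40)*(4 - 40)) = sqrt(-15*35 - 4*(-40)*(-36)) = sqrt(-525 - 5760) = sqrt(-6285) = I*sqrt(6285)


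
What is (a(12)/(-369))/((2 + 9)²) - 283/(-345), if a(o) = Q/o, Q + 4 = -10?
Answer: 25272139/30807810 ≈ 0.82032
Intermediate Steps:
Q = -14 (Q = -4 - 10 = -14)
a(o) = -14/o
(a(12)/(-369))/((2 + 9)²) - 283/(-345) = (-14/12/(-369))/((2 + 9)²) - 283/(-345) = (-14*1/12*(-1/369))/(11²) - 283*(-1/345) = -7/6*(-1/369)/121 + 283/345 = (7/2214)*(1/121) + 283/345 = 7/267894 + 283/345 = 25272139/30807810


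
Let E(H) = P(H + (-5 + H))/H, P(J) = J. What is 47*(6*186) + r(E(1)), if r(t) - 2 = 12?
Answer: 52466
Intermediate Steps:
E(H) = (-5 + 2*H)/H (E(H) = (H + (-5 + H))/H = (-5 + 2*H)/H)
r(t) = 14 (r(t) = 2 + 12 = 14)
47*(6*186) + r(E(1)) = 47*(6*186) + 14 = 47*1116 + 14 = 52452 + 14 = 52466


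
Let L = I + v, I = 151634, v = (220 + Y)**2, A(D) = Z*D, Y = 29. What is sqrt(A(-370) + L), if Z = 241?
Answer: sqrt(124465) ≈ 352.80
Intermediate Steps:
A(D) = 241*D
v = 62001 (v = (220 + 29)**2 = 249**2 = 62001)
L = 213635 (L = 151634 + 62001 = 213635)
sqrt(A(-370) + L) = sqrt(241*(-370) + 213635) = sqrt(-89170 + 213635) = sqrt(124465)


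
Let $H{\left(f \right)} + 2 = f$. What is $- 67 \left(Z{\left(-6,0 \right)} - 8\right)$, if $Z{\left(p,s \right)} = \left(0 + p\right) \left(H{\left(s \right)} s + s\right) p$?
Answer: $536$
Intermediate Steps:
$H{\left(f \right)} = -2 + f$
$Z{\left(p,s \right)} = p^{2} \left(s + s \left(-2 + s\right)\right)$ ($Z{\left(p,s \right)} = \left(0 + p\right) \left(\left(-2 + s\right) s + s\right) p = p \left(s \left(-2 + s\right) + s\right) p = p \left(s + s \left(-2 + s\right)\right) p = p^{2} \left(s + s \left(-2 + s\right)\right)$)
$- 67 \left(Z{\left(-6,0 \right)} - 8\right) = - 67 \left(0 \left(-6\right)^{2} \left(-1 + 0\right) - 8\right) = - 67 \left(0 \cdot 36 \left(-1\right) - 8\right) = - 67 \left(0 - 8\right) = \left(-67\right) \left(-8\right) = 536$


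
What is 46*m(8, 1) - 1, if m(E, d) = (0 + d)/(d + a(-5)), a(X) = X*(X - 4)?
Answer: 0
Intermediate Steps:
a(X) = X*(-4 + X)
m(E, d) = d/(45 + d) (m(E, d) = (0 + d)/(d - 5*(-4 - 5)) = d/(d - 5*(-9)) = d/(d + 45) = d/(45 + d))
46*m(8, 1) - 1 = 46*(1/(45 + 1)) - 1 = 46*(1/46) - 1 = 1 - 1 = 0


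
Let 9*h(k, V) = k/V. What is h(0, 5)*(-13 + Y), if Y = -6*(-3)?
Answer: 0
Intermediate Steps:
h(k, V) = k/(9*V) (h(k, V) = (k/V)/9 = k/(9*V))
Y = 18
h(0, 5)*(-13 + Y) = ((1/9)*0/5)*(-13 + 18) = ((1/9)*0*(1/5))*5 = 0*5 = 0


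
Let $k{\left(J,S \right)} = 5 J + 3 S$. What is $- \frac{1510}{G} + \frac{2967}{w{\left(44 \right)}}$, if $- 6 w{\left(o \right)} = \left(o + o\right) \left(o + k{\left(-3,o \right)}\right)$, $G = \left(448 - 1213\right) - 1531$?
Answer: $- \frac{3781}{6314} \approx -0.59883$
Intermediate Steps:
$G = -2296$ ($G = -765 - 1531 = -2296$)
$k{\left(J,S \right)} = 3 S + 5 J$
$w{\left(o \right)} = - \frac{o \left(-15 + 4 o\right)}{3}$ ($w{\left(o \right)} = - \frac{\left(o + o\right) \left(o + \left(3 o + 5 \left(-3\right)\right)\right)}{6} = - \frac{2 o \left(o + \left(3 o - 15\right)\right)}{6} = - \frac{2 o \left(o + \left(-15 + 3 o\right)\right)}{6} = - \frac{2 o \left(-15 + 4 o\right)}{6} = - \frac{o \left(-15 + 4 o\right)}{3}$)
$- \frac{1510}{G} + \frac{2967}{w{\left(44 \right)}} = - \frac{1510}{-2296} + \frac{2967}{\frac{1}{3} \cdot 44 \left(15 - 176\right)} = \left(-1510\right) \left(- \frac{1}{2296}\right) + \frac{2967}{\frac{1}{3} \cdot 44 \left(15 - 176\right)} = \frac{755}{1148} + \frac{2967}{\frac{1}{3} \cdot 44 \left(-161\right)} = \frac{755}{1148} + \frac{2967}{- \frac{7084}{3}} = \frac{755}{1148} + 2967 \left(- \frac{3}{7084}\right) = \frac{755}{1148} - \frac{387}{308} = - \frac{3781}{6314}$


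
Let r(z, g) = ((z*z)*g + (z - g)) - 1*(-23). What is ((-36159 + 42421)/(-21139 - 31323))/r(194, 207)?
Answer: -3131/204356854922 ≈ -1.5321e-8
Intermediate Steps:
r(z, g) = 23 + z - g + g*z**2 (r(z, g) = (z**2*g + (z - g)) + 23 = (g*z**2 + (z - g)) + 23 = (z - g + g*z**2) + 23 = 23 + z - g + g*z**2)
((-36159 + 42421)/(-21139 - 31323))/r(194, 207) = ((-36159 + 42421)/(-21139 - 31323))/(23 + 194 - 1*207 + 207*194**2) = (6262/(-52462))/(23 + 194 - 207 + 207*37636) = (6262*(-1/52462))/(23 + 194 - 207 + 7790652) = -3131/26231/7790662 = -3131/26231*1/7790662 = -3131/204356854922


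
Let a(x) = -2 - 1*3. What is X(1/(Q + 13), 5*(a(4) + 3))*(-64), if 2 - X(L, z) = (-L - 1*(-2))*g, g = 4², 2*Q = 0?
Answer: 23936/13 ≈ 1841.2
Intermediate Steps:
Q = 0 (Q = (½)*0 = 0)
g = 16
a(x) = -5 (a(x) = -2 - 3 = -5)
X(L, z) = -30 + 16*L (X(L, z) = 2 - (-L - 1*(-2))*16 = 2 - (-L + 2)*16 = 2 - (2 - L)*16 = 2 - (32 - 16*L) = 2 + (-32 + 16*L) = -30 + 16*L)
X(1/(Q + 13), 5*(a(4) + 3))*(-64) = (-30 + 16/(0 + 13))*(-64) = (-30 + 16/13)*(-64) = -374/13*(-64) = 23936/13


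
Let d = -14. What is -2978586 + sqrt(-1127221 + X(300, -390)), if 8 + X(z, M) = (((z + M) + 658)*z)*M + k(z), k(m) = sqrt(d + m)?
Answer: -2978586 + I*sqrt(67583229 - sqrt(286)) ≈ -2.9786e+6 + 8220.9*I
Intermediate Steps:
k(m) = sqrt(-14 + m)
X(z, M) = -8 + sqrt(-14 + z) + M*z*(658 + M + z) (X(z, M) = -8 + ((((z + M) + 658)*z)*M + sqrt(-14 + z)) = -8 + ((((M + z) + 658)*z)*M + sqrt(-14 + z)) = -8 + (((658 + M + z)*z)*M + sqrt(-14 + z)) = -8 + ((z*(658 + M + z))*M + sqrt(-14 + z)) = -8 + (M*z*(658 + M + z) + sqrt(-14 + z)) = -8 + (sqrt(-14 + z) + M*z*(658 + M + z)) = -8 + sqrt(-14 + z) + M*z*(658 + M + z))
-2978586 + sqrt(-1127221 + X(300, -390)) = -2978586 + sqrt(-1127221 + (-8 + sqrt(-14 + 300) - 390*300**2 + 300*(-390)**2 + 658*(-390)*300)) = -2978586 + sqrt(-1127221 + (-8 + sqrt(286) - 390*90000 + 300*152100 - 76986000)) = -2978586 + sqrt(-1127221 + (-8 + sqrt(286) - 35100000 + 45630000 - 76986000)) = -2978586 + sqrt(-1127221 + (-66456008 + sqrt(286))) = -2978586 + sqrt(-67583229 + sqrt(286))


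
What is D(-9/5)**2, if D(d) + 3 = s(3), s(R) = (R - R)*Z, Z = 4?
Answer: 9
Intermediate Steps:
s(R) = 0 (s(R) = (R - R)*4 = 0*4 = 0)
D(d) = -3 (D(d) = -3 + 0 = -3)
D(-9/5)**2 = (-3)**2 = 9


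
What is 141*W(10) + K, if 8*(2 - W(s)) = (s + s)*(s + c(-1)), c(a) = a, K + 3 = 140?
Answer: -5507/2 ≈ -2753.5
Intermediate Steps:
K = 137 (K = -3 + 140 = 137)
W(s) = 2 - s*(-1 + s)/4 (W(s) = 2 - (s + s)*(s - 1)/8 = 2 - 2*s*(-1 + s)/8 = 2 - s*(-1 + s)/4)
141*W(10) + K = 141*(2 - 1/4*10**2 + (1/4)*10) + 137 = 141*(2 - 1/4*100 + 5/2) + 137 = 141*(2 - 25 + 5/2) + 137 = 141*(-41/2) + 137 = -5781/2 + 137 = -5507/2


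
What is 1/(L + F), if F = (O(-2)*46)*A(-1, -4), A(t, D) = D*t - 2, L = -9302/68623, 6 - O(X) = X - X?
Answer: 68623/37870594 ≈ 0.0018120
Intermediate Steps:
O(X) = 6 (O(X) = 6 - (X - X) = 6 - 1*0 = 6 + 0 = 6)
L = -9302/68623 (L = -9302*1/68623 = -9302/68623 ≈ -0.13555)
A(t, D) = -2 + D*t
F = 552 (F = (6*46)*(-2 - 4*(-1)) = 276*(-2 + 4) = 276*2 = 552)
1/(L + F) = 1/(-9302/68623 + 552) = 1/(37870594/68623) = 68623/37870594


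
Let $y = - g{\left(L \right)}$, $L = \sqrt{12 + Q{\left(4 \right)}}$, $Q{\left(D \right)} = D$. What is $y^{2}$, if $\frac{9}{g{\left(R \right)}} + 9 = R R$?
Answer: $\frac{81}{49} \approx 1.6531$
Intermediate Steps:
$L = 4$ ($L = \sqrt{12 + 4} = \sqrt{16} = 4$)
$g{\left(R \right)} = \frac{9}{-9 + R^{2}}$ ($g{\left(R \right)} = \frac{9}{-9 + R R} = \frac{9}{-9 + R^{2}}$)
$y = - \frac{9}{7}$ ($y = - \frac{9}{-9 + 4^{2}} = - \frac{9}{-9 + 16} = - \frac{9}{7} \approx -1.2857$)
$y^{2} = \left(- \frac{9}{7}\right)^{2} = \frac{81}{49}$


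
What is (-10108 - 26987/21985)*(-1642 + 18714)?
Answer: -3794275337424/21985 ≈ -1.7258e+8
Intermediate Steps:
(-10108 - 26987/21985)*(-1642 + 18714) = (-10108 - 26987*1/21985)*17072 = (-10108 - 26987/21985)*17072 = -222251367/21985*17072 = -3794275337424/21985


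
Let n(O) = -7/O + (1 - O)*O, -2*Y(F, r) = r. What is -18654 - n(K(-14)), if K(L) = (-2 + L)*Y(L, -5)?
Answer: -680567/40 ≈ -17014.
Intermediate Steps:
Y(F, r) = -r/2
K(L) = -5 + 5*L/2 (K(L) = (-2 + L)*(-½*(-5)) = (-2 + L)*(5/2) = -5 + 5*L/2)
n(O) = -7/O + O*(1 - O)
-18654 - n(K(-14)) = -18654 - ((-5 + (5/2)*(-14)) - (-5 + (5/2)*(-14))² - 7/(-5 + (5/2)*(-14))) = -18654 - ((-5 - 35) - (-5 - 35)² - 7/(-5 - 35)) = -18654 - (-40 - 1*(-40)² - 7/(-40)) = -18654 - (-40 - 1*1600 - 7*(-1/40)) = -18654 - (-40 - 1600 + 7/40) = -18654 - 1*(-65593/40) = -18654 + 65593/40 = -680567/40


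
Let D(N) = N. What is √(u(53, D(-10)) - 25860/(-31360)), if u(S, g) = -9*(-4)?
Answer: √115482/56 ≈ 6.0683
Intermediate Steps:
u(S, g) = 36
√(u(53, D(-10)) - 25860/(-31360)) = √(36 - 25860/(-31360)) = √(36 - 25860*(-1/31360)) = √(36 + 1293/1568) = √(57741/1568) = √115482/56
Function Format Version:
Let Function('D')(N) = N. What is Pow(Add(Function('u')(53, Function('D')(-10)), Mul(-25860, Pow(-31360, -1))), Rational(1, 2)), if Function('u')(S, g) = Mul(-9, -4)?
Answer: Mul(Rational(1, 56), Pow(115482, Rational(1, 2))) ≈ 6.0683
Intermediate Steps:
Function('u')(S, g) = 36
Pow(Add(Function('u')(53, Function('D')(-10)), Mul(-25860, Pow(-31360, -1))), Rational(1, 2)) = Pow(Add(36, Mul(-25860, Pow(-31360, -1))), Rational(1, 2)) = Pow(Add(36, Mul(-25860, Rational(-1, 31360))), Rational(1, 2)) = Pow(Add(36, Rational(1293, 1568)), Rational(1, 2)) = Pow(Rational(57741, 1568), Rational(1, 2)) = Mul(Rational(1, 56), Pow(115482, Rational(1, 2)))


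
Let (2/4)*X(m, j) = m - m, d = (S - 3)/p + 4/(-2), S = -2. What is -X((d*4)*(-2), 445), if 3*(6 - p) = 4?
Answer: 0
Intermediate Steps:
p = 14/3 (p = 6 - ⅓*4 = 6 - 4/3 = 14/3 ≈ 4.6667)
d = -43/14 (d = (-2 - 3)/(14/3) + 4/(-2) = -5*3/14 + 4*(-½) = -15/14 - 2 = -43/14 ≈ -3.0714)
X(m, j) = 0 (X(m, j) = 2*(m - m) = 2*0 = 0)
-X((d*4)*(-2), 445) = -1*0 = 0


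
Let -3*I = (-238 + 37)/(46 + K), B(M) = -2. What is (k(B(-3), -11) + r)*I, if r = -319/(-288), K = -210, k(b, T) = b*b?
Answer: -98557/47232 ≈ -2.0867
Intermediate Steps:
k(b, T) = b²
I = -67/164 (I = -(-238 + 37)/(3*(46 - 210)) = -(-67)/(-164) = -(-67)*(-1)/164 = -⅓*201/164 = -67/164 ≈ -0.40854)
r = 319/288 (r = -319*(-1/288) = 319/288 ≈ 1.1076)
(k(B(-3), -11) + r)*I = ((-2)² + 319/288)*(-67/164) = (4 + 319/288)*(-67/164) = (1471/288)*(-67/164) = -98557/47232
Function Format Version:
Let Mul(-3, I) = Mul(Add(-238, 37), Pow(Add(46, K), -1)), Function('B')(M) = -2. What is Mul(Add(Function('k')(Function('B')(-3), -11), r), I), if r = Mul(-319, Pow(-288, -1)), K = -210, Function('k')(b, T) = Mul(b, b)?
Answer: Rational(-98557, 47232) ≈ -2.0867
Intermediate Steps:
Function('k')(b, T) = Pow(b, 2)
I = Rational(-67, 164) (I = Mul(Rational(-1, 3), Mul(Add(-238, 37), Pow(Add(46, -210), -1))) = Mul(Rational(-1, 3), Mul(-201, Pow(-164, -1))) = Mul(Rational(-1, 3), Mul(-201, Rational(-1, 164))) = Mul(Rational(-1, 3), Rational(201, 164)) = Rational(-67, 164) ≈ -0.40854)
r = Rational(319, 288) (r = Mul(-319, Rational(-1, 288)) = Rational(319, 288) ≈ 1.1076)
Mul(Add(Function('k')(Function('B')(-3), -11), r), I) = Mul(Add(Pow(-2, 2), Rational(319, 288)), Rational(-67, 164)) = Mul(Add(4, Rational(319, 288)), Rational(-67, 164)) = Mul(Rational(1471, 288), Rational(-67, 164)) = Rational(-98557, 47232)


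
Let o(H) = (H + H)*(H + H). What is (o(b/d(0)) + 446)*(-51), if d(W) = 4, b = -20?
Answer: -27846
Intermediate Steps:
o(H) = 4*H² (o(H) = (2*H)*(2*H) = 4*H²)
(o(b/d(0)) + 446)*(-51) = (4*(-20/4)² + 446)*(-51) = (4*(-20*¼)² + 446)*(-51) = (4*(-5)² + 446)*(-51) = (4*25 + 446)*(-51) = (100 + 446)*(-51) = 546*(-51) = -27846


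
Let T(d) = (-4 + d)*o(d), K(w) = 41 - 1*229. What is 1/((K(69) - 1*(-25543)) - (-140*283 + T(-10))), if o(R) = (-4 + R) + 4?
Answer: 1/64835 ≈ 1.5424e-5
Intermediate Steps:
K(w) = -188 (K(w) = 41 - 229 = -188)
o(R) = R
T(d) = d*(-4 + d) (T(d) = (-4 + d)*d = d*(-4 + d))
1/((K(69) - 1*(-25543)) - (-140*283 + T(-10))) = 1/((-188 - 1*(-25543)) - (-140*283 - 10*(-4 - 10))) = 1/((-188 + 25543) - (-39620 - 10*(-14))) = 1/(25355 - (-39620 + 140)) = 1/(25355 - 1*(-39480)) = 1/(25355 + 39480) = 1/64835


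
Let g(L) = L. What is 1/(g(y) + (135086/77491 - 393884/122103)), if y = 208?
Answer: 9461883573/1954043723998 ≈ 0.0048422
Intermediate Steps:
1/(g(y) + (135086/77491 - 393884/122103)) = 1/(208 + (135086/77491 - 393884/122103)) = 1/(208 - 14028059186/9461883573) = 1/(1954043723998/9461883573) = 9461883573/1954043723998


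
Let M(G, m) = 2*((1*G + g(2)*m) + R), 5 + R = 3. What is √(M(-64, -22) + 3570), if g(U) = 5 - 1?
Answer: √3262 ≈ 57.114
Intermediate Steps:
g(U) = 4
R = -2 (R = -5 + 3 = -2)
M(G, m) = -4 + 2*G + 8*m (M(G, m) = 2*((1*G + 4*m) - 2) = 2*((G + 4*m) - 2) = 2*(-2 + G + 4*m) = -4 + 2*G + 8*m)
√(M(-64, -22) + 3570) = √((-4 + 2*(-64) + 8*(-22)) + 3570) = √((-4 - 128 - 176) + 3570) = √(-308 + 3570) = √3262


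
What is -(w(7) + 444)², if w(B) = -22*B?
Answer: -84100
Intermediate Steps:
-(w(7) + 444)² = -(-22*7 + 444)² = -(-154 + 444)² = -1*290² = -1*84100 = -84100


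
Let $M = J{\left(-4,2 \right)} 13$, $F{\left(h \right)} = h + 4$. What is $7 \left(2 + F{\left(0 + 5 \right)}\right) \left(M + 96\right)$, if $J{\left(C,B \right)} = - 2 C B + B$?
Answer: $25410$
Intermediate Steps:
$J{\left(C,B \right)} = B - 2 B C$ ($J{\left(C,B \right)} = - 2 B C + B = B - 2 B C$)
$F{\left(h \right)} = 4 + h$
$M = 234$ ($M = 2 \left(1 - -8\right) 13 = 2 \left(1 + 8\right) 13 = 2 \cdot 9 \cdot 13 = 18 \cdot 13 = 234$)
$7 \left(2 + F{\left(0 + 5 \right)}\right) \left(M + 96\right) = 7 \left(2 + \left(4 + \left(0 + 5\right)\right)\right) \left(234 + 96\right) = 7 \left(2 + \left(4 + 5\right)\right) 330 = 7 \left(2 + 9\right) 330 = 7 \cdot 11 \cdot 330 = 77 \cdot 330 = 25410$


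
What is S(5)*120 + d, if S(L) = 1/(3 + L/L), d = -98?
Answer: -68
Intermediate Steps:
S(L) = ¼ (S(L) = 1/(3 + 1) = 1/4 = ¼)
S(5)*120 + d = (¼)*120 - 98 = 30 - 98 = -68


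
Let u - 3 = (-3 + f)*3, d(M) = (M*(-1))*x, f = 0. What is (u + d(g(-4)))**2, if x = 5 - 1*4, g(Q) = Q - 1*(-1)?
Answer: 9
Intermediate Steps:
g(Q) = 1 + Q (g(Q) = Q + 1 = 1 + Q)
x = 1 (x = 5 - 4 = 1)
d(M) = -M (d(M) = (M*(-1))*1 = -M*1 = -M)
u = -6 (u = 3 + (-3 + 0)*3 = 3 - 3*3 = 3 - 9 = -6)
(u + d(g(-4)))**2 = (-6 - (1 - 4))**2 = (-6 - 1*(-3))**2 = (-6 + 3)**2 = (-3)**2 = 9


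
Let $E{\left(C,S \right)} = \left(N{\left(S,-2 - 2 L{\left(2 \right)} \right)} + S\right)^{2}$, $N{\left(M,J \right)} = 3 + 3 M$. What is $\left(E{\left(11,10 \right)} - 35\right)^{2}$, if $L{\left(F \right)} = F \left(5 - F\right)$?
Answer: $3290596$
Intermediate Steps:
$E{\left(C,S \right)} = \left(3 + 4 S\right)^{2}$ ($E{\left(C,S \right)} = \left(\left(3 + 3 S\right) + S\right)^{2} = \left(3 + 4 S\right)^{2}$)
$\left(E{\left(11,10 \right)} - 35\right)^{2} = \left(\left(3 + 4 \cdot 10\right)^{2} - 35\right)^{2} = \left(\left(3 + 40\right)^{2} - 35\right)^{2} = \left(43^{2} - 35\right)^{2} = \left(1849 - 35\right)^{2} = 1814^{2} = 3290596$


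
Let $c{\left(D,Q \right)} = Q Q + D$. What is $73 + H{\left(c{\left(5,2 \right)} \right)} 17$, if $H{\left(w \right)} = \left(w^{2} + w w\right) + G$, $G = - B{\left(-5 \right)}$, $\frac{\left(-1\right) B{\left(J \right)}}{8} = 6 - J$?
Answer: $4323$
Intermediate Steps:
$B{\left(J \right)} = -48 + 8 J$ ($B{\left(J \right)} = - 8 \left(6 - J\right) = -48 + 8 J$)
$G = 88$ ($G = - (-48 + 8 \left(-5\right)) = - (-48 - 40) = \left(-1\right) \left(-88\right) = 88$)
$c{\left(D,Q \right)} = D + Q^{2}$ ($c{\left(D,Q \right)} = Q^{2} + D = D + Q^{2}$)
$H{\left(w \right)} = 88 + 2 w^{2}$ ($H{\left(w \right)} = \left(w^{2} + w w\right) + 88 = \left(w^{2} + w^{2}\right) + 88 = 2 w^{2} + 88 = 88 + 2 w^{2}$)
$73 + H{\left(c{\left(5,2 \right)} \right)} 17 = 73 + \left(88 + 2 \left(5 + 2^{2}\right)^{2}\right) 17 = 73 + \left(88 + 2 \left(5 + 4\right)^{2}\right) 17 = 73 + \left(88 + 2 \cdot 9^{2}\right) 17 = 73 + \left(88 + 2 \cdot 81\right) 17 = 73 + \left(88 + 162\right) 17 = 73 + 250 \cdot 17 = 73 + 4250 = 4323$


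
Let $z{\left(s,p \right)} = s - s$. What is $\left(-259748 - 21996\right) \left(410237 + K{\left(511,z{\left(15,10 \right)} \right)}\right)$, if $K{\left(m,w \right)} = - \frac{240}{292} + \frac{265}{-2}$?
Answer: $- \frac{8434730299464}{73} \approx -1.1554 \cdot 10^{11}$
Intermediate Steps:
$z{\left(s,p \right)} = 0$
$K{\left(m,w \right)} = - \frac{19465}{146}$ ($K{\left(m,w \right)} = \left(-240\right) \frac{1}{292} + 265 \left(- \frac{1}{2}\right) = - \frac{60}{73} - \frac{265}{2} = - \frac{19465}{146}$)
$\left(-259748 - 21996\right) \left(410237 + K{\left(511,z{\left(15,10 \right)} \right)}\right) = \left(-259748 - 21996\right) \left(410237 - \frac{19465}{146}\right) = \left(-281744\right) \frac{59875137}{146} = - \frac{8434730299464}{73}$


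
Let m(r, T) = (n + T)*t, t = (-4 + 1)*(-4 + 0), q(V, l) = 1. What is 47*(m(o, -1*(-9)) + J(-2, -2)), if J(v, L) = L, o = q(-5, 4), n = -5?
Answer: 2162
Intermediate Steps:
t = 12 (t = -3*(-4) = 12)
o = 1
m(r, T) = -60 + 12*T (m(r, T) = (-5 + T)*12 = -60 + 12*T)
47*(m(o, -1*(-9)) + J(-2, -2)) = 47*((-60 + 12*(-1*(-9))) - 2) = 47*((-60 + 12*9) - 2) = 47*((-60 + 108) - 2) = 47*(48 - 2) = 47*46 = 2162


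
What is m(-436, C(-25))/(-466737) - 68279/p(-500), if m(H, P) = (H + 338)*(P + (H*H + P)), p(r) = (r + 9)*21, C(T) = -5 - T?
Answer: 24888508959/534725023 ≈ 46.544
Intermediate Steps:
p(r) = 189 + 21*r (p(r) = (9 + r)*21 = 189 + 21*r)
m(H, P) = (338 + H)*(H² + 2*P) (m(H, P) = (338 + H)*(P + (H² + P)) = (338 + H)*(P + (P + H²)) = (338 + H)*(H² + 2*P))
m(-436, C(-25))/(-466737) - 68279/p(-500) = ((-436)³ + 338*(-436)² + 676*(-5 - 1*(-25)) + 2*(-436)*(-5 - 1*(-25)))/(-466737) - 68279/(189 + 21*(-500)) = (-82881856 + 338*190096 + 676*(-5 + 25) + 2*(-436)*(-5 + 25))*(-1/466737) - 68279/(189 - 10500) = (-82881856 + 64252448 + 676*20 + 2*(-436)*20)*(-1/466737) - 68279/(-10311) = (-82881856 + 64252448 + 13520 - 17440)*(-1/466737) - 68279*(-1/10311) = -18633328*(-1/466737) + 68279/10311 = 18633328/466737 + 68279/10311 = 24888508959/534725023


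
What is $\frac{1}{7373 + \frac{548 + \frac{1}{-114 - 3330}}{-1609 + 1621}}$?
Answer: $\frac{41328}{306598655} \approx 0.0001348$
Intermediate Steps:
$\frac{1}{7373 + \frac{548 + \frac{1}{-114 - 3330}}{-1609 + 1621}} = \frac{1}{7373 + \frac{548 + \frac{1}{-3444}}{12}} = \frac{1}{7373 + \left(548 - \frac{1}{3444}\right) \frac{1}{12}} = \frac{1}{7373 + \frac{1887311}{3444} \cdot \frac{1}{12}} = \frac{1}{7373 + \frac{1887311}{41328}} = \frac{1}{\frac{306598655}{41328}} = \frac{41328}{306598655}$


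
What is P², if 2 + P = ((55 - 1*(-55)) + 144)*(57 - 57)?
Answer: 4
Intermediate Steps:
P = -2 (P = -2 + ((55 - 1*(-55)) + 144)*(57 - 57) = -2 + ((55 + 55) + 144)*0 = -2 + (110 + 144)*0 = -2 + 254*0 = -2 + 0 = -2)
P² = (-2)² = 4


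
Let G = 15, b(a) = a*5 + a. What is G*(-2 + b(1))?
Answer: 60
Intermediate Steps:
b(a) = 6*a (b(a) = 5*a + a = 6*a)
G*(-2 + b(1)) = 15*(-2 + 6*1) = 15*(-2 + 6) = 15*4 = 60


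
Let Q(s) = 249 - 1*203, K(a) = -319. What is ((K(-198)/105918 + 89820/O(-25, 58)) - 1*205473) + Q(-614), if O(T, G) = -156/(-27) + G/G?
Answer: -1241641462765/6460998 ≈ -1.9217e+5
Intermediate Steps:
O(T, G) = 61/9 (O(T, G) = -156*(-1/27) + 1 = 52/9 + 1 = 61/9)
Q(s) = 46 (Q(s) = 249 - 203 = 46)
((K(-198)/105918 + 89820/O(-25, 58)) - 1*205473) + Q(-614) = ((-319/105918 + 89820/(61/9)) - 1*205473) + 46 = ((-319*1/105918 + 89820*(9/61)) - 205473) + 46 = ((-319/105918 + 808380/61) - 205473) + 46 = (85621973381/6460998 - 205473) + 46 = -1241938668673/6460998 + 46 = -1241641462765/6460998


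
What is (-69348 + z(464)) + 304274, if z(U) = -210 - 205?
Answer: 234511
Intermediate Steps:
z(U) = -415
(-69348 + z(464)) + 304274 = (-69348 - 415) + 304274 = -69763 + 304274 = 234511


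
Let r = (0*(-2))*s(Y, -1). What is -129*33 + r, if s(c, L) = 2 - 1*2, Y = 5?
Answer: -4257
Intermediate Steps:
s(c, L) = 0 (s(c, L) = 2 - 2 = 0)
r = 0 (r = (0*(-2))*0 = 0*0 = 0)
-129*33 + r = -129*33 + 0 = -4257 + 0 = -4257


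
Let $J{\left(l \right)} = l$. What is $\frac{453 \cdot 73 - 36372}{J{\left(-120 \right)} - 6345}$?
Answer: $\frac{1101}{2155} \approx 0.51091$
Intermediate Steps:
$\frac{453 \cdot 73 - 36372}{J{\left(-120 \right)} - 6345} = \frac{453 \cdot 73 - 36372}{-120 - 6345} = \frac{33069 - 36372}{-6465} = \left(-3303\right) \left(- \frac{1}{6465}\right) = \frac{1101}{2155}$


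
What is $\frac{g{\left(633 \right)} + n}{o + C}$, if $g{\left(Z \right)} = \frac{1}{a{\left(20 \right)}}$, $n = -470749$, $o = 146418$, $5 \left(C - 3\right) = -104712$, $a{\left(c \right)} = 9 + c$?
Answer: $- \frac{68258600}{18194397} \approx -3.7516$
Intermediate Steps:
$C = - \frac{104697}{5}$ ($C = 3 + \frac{1}{5} \left(-104712\right) = 3 - \frac{104712}{5} = - \frac{104697}{5} \approx -20939.0$)
$g{\left(Z \right)} = \frac{1}{29}$ ($g{\left(Z \right)} = \frac{1}{9 + 20} = \frac{1}{29}$)
$\frac{g{\left(633 \right)} + n}{o + C} = \frac{\frac{1}{29} - 470749}{146418 - \frac{104697}{5}} = - \frac{13651720}{29 \cdot \frac{627393}{5}} = \left(- \frac{13651720}{29}\right) \frac{5}{627393} = - \frac{68258600}{18194397}$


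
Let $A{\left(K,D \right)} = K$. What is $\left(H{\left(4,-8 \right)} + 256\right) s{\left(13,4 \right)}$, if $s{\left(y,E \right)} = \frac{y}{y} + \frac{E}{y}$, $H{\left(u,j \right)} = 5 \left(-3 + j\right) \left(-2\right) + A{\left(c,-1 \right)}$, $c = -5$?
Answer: $\frac{6137}{13} \approx 472.08$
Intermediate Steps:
$H{\left(u,j \right)} = 25 - 10 j$ ($H{\left(u,j \right)} = 5 \left(-3 + j\right) \left(-2\right) - 5 = \left(-15 + 5 j\right) \left(-2\right) - 5 = \left(30 - 10 j\right) - 5 = 25 - 10 j$)
$s{\left(y,E \right)} = 1 + \frac{E}{y}$
$\left(H{\left(4,-8 \right)} + 256\right) s{\left(13,4 \right)} = \left(\left(25 - -80\right) + 256\right) \frac{4 + 13}{13} = \left(\left(25 + 80\right) + 256\right) \frac{1}{13} \cdot 17 = \left(105 + 256\right) \frac{17}{13} = 361 \cdot \frac{17}{13} = \frac{6137}{13}$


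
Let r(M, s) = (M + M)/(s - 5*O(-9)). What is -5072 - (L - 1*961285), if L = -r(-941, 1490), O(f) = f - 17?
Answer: 774531589/810 ≈ 9.5621e+5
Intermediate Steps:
O(f) = -17 + f
r(M, s) = 2*M/(130 + s) (r(M, s) = (M + M)/(s - 5*(-17 - 9)) = (2*M)/(s - 5*(-26)) = (2*M)/(s + 130) = (2*M)/(130 + s) = 2*M/(130 + s))
L = 941/810 (L = -2*(-941)/(130 + 1490) = -2*(-941)/1620 = -1*(-941/810) = 941/810 ≈ 1.1617)
-5072 - (L - 1*961285) = -5072 - (941/810 - 1*961285) = -5072 - (941/810 - 961285) = -5072 - 1*(-778639909/810) = -5072 + 778639909/810 = 774531589/810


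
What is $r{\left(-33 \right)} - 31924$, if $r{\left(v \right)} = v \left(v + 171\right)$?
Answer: $-36478$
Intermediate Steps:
$r{\left(v \right)} = v \left(171 + v\right)$
$r{\left(-33 \right)} - 31924 = - 33 \left(171 - 33\right) - 31924 = \left(-33\right) 138 - 31924 = -4554 - 31924 = -36478$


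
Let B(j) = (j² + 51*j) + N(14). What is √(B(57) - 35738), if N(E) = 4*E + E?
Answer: 2*I*√7378 ≈ 171.79*I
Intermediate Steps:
N(E) = 5*E
B(j) = 70 + j² + 51*j (B(j) = (j² + 51*j) + 5*14 = (j² + 51*j) + 70 = 70 + j² + 51*j)
√(B(57) - 35738) = √((70 + 57² + 51*57) - 35738) = √((70 + 3249 + 2907) - 35738) = √(6226 - 35738) = √(-29512) = 2*I*√7378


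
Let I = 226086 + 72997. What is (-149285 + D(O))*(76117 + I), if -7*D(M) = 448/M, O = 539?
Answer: -4312906794400/77 ≈ -5.6012e+10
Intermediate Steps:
I = 299083
D(M) = -64/M
(-149285 + D(O))*(76117 + I) = (-149285 - 64/539)*(76117 + 299083) = (-149285 - 64*1/539)*375200 = (-149285 - 64/539)*375200 = -80464679/539*375200 = -4312906794400/77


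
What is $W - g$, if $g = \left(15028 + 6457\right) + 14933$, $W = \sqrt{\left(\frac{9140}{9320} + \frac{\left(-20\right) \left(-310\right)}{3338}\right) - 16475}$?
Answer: $-36418 + \frac{i \sqrt{9964031900331018}}{777754} \approx -36418.0 + 128.34 i$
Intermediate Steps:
$W = \frac{i \sqrt{9964031900331018}}{777754}$ ($W = \sqrt{\left(9140 \cdot \frac{1}{9320} + 6200 \cdot \frac{1}{3338}\right) - 16475} = \sqrt{\left(\frac{457}{466} + \frac{3100}{1669}\right) - 16475} = \sqrt{\frac{2207333}{777754} - 16475} = \sqrt{- \frac{12811289817}{777754}} = \frac{i \sqrt{9964031900331018}}{777754} \approx 128.34 i$)
$g = 36418$ ($g = 21485 + 14933 = 36418$)
$W - g = \frac{i \sqrt{9964031900331018}}{777754} - 36418 = -36418 + \frac{i \sqrt{9964031900331018}}{777754}$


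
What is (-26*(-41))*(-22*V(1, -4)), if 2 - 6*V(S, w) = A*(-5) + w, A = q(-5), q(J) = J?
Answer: 222794/3 ≈ 74265.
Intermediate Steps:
A = -5
V(S, w) = -23/6 - w/6 (V(S, w) = ⅓ - (-5*(-5) + w)/6 = ⅓ - (25 + w)/6 = ⅓ + (-25/6 - w/6) = -23/6 - w/6)
(-26*(-41))*(-22*V(1, -4)) = (-26*(-41))*(-22*(-23/6 - ⅙*(-4))) = 1066*(-22*(-23/6 + ⅔)) = 1066*(-22*(-19/6)) = 1066*(209/3) = 222794/3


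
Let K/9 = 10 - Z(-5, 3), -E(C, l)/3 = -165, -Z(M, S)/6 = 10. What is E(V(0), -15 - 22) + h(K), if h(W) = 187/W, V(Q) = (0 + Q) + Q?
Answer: 312037/630 ≈ 495.30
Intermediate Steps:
Z(M, S) = -60 (Z(M, S) = -6*10 = -60)
V(Q) = 2*Q (V(Q) = Q + Q = 2*Q)
E(C, l) = 495 (E(C, l) = -3*(-165) = 495)
K = 630 (K = 9*(10 - 1*(-60)) = 9*(10 + 60) = 9*70 = 630)
E(V(0), -15 - 22) + h(K) = 495 + 187/630 = 312037/630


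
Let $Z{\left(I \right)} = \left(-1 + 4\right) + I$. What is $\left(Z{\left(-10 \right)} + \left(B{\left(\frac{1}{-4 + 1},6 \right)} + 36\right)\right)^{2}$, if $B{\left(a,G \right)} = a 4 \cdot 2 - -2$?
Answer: $\frac{7225}{9} \approx 802.78$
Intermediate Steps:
$Z{\left(I \right)} = 3 + I$
$B{\left(a,G \right)} = 2 + 8 a$ ($B{\left(a,G \right)} = 4 a 2 + 2 = 8 a + 2 = 2 + 8 a$)
$\left(Z{\left(-10 \right)} + \left(B{\left(\frac{1}{-4 + 1},6 \right)} + 36\right)\right)^{2} = \left(\left(3 - 10\right) + \left(\left(2 + \frac{8}{-4 + 1}\right) + 36\right)\right)^{2} = \left(-7 + \left(\left(2 + \frac{8}{-3}\right) + 36\right)\right)^{2} = \left(-7 + \left(\left(2 + 8 \left(- \frac{1}{3}\right)\right) + 36\right)\right)^{2} = \left(-7 + \left(\left(2 - \frac{8}{3}\right) + 36\right)\right)^{2} = \left(-7 + \left(- \frac{2}{3} + 36\right)\right)^{2} = \left(-7 + \frac{106}{3}\right)^{2} = \left(\frac{85}{3}\right)^{2} = \frac{7225}{9}$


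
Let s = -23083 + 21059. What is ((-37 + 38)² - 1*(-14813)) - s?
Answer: 16838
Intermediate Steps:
s = -2024
((-37 + 38)² - 1*(-14813)) - s = ((-37 + 38)² - 1*(-14813)) - 1*(-2024) = (1² + 14813) + 2024 = (1 + 14813) + 2024 = 14814 + 2024 = 16838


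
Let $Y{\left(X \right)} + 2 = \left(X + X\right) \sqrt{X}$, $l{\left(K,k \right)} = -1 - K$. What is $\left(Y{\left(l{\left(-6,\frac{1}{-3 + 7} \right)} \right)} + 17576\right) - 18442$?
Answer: $-868 + 10 \sqrt{5} \approx -845.64$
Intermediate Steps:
$Y{\left(X \right)} = -2 + 2 X^{\frac{3}{2}}$ ($Y{\left(X \right)} = -2 + \left(X + X\right) \sqrt{X} = -2 + 2 X \sqrt{X} = -2 + 2 X^{\frac{3}{2}}$)
$\left(Y{\left(l{\left(-6,\frac{1}{-3 + 7} \right)} \right)} + 17576\right) - 18442 = \left(\left(-2 + 2 \left(-1 - -6\right)^{\frac{3}{2}}\right) + 17576\right) - 18442 = \left(\left(-2 + 2 \left(-1 + 6\right)^{\frac{3}{2}}\right) + 17576\right) - 18442 = \left(\left(-2 + 2 \cdot 5^{\frac{3}{2}}\right) + 17576\right) - 18442 = \left(\left(-2 + 2 \cdot 5 \sqrt{5}\right) + 17576\right) - 18442 = \left(\left(-2 + 10 \sqrt{5}\right) + 17576\right) - 18442 = \left(17574 + 10 \sqrt{5}\right) - 18442 = -868 + 10 \sqrt{5}$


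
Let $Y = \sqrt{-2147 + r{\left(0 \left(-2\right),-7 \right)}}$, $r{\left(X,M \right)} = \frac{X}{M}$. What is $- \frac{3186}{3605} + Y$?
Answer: $- \frac{3186}{3605} + i \sqrt{2147} \approx -0.88377 + 46.336 i$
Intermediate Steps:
$Y = i \sqrt{2147}$ ($Y = \sqrt{-2147 + \frac{0 \left(-2\right)}{-7}} = \sqrt{-2147 + 0 \left(- \frac{1}{7}\right)} = \sqrt{-2147 + 0} = \sqrt{-2147} = i \sqrt{2147} \approx 46.336 i$)
$- \frac{3186}{3605} + Y = - \frac{3186}{3605} + i \sqrt{2147}$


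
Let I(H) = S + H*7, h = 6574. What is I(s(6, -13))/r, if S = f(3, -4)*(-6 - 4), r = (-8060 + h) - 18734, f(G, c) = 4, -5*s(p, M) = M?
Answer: 109/101100 ≈ 0.0010781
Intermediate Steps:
s(p, M) = -M/5
r = -20220 (r = (-8060 + 6574) - 18734 = -1486 - 18734 = -20220)
S = -40 (S = 4*(-6 - 4) = 4*(-10) = -40)
I(H) = -40 + 7*H (I(H) = -40 + H*7 = -40 + 7*H)
I(s(6, -13))/r = (-40 + 7*(-⅕*(-13)))/(-20220) = (-40 + 7*(13/5))*(-1/20220) = (-40 + 91/5)*(-1/20220) = -109/5*(-1/20220) = 109/101100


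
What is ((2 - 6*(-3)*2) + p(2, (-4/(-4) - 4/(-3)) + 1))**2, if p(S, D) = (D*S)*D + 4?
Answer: 334084/81 ≈ 4124.5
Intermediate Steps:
p(S, D) = 4 + S*D**2 (p(S, D) = S*D**2 + 4 = 4 + S*D**2)
((2 - 6*(-3)*2) + p(2, (-4/(-4) - 4/(-3)) + 1))**2 = ((2 - 6*(-3)*2) + (4 + 2*((-4/(-4) - 4/(-3)) + 1)**2))**2 = ((2 - (-18)*2) + (4 + 2*((-4*(-1/4) - 4*(-1/3)) + 1)**2))**2 = ((2 - 1*(-36)) + (4 + 2*((1 + 4/3) + 1)**2))**2 = ((2 + 36) + (4 + 2*(7/3 + 1)**2))**2 = (38 + (4 + 2*(10/3)**2))**2 = (38 + (4 + 2*(100/9)))**2 = (38 + (4 + 200/9))**2 = (38 + 236/9)**2 = (578/9)**2 = 334084/81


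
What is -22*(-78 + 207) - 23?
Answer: -2861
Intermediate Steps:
-22*(-78 + 207) - 23 = -22*129 - 23 = -2838 - 23 = -2861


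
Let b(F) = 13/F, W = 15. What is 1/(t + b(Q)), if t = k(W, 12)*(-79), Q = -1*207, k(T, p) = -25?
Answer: 207/408812 ≈ 0.00050635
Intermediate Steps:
Q = -207
t = 1975 (t = -25*(-79) = 1975)
1/(t + b(Q)) = 1/(1975 + 13/(-207)) = 1/(1975 + 13*(-1/207)) = 1/(1975 - 13/207) = 1/(408812/207) = 207/408812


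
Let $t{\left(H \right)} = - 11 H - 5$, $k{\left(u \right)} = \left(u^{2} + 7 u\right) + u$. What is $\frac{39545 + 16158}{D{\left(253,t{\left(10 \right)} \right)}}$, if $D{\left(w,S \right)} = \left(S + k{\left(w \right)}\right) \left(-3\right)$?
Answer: $- \frac{55703}{197754} \approx -0.28168$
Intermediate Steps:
$k{\left(u \right)} = u^{2} + 8 u$
$t{\left(H \right)} = -5 - 11 H$
$D{\left(w,S \right)} = - 3 S - 3 w \left(8 + w\right)$ ($D{\left(w,S \right)} = \left(S + w \left(8 + w\right)\right) \left(-3\right) = - 3 S - 3 w \left(8 + w\right)$)
$\frac{39545 + 16158}{D{\left(253,t{\left(10 \right)} \right)}} = \frac{39545 + 16158}{- 3 \left(-5 - 110\right) - 759 \left(8 + 253\right)} = \frac{55703}{- 3 \left(-5 - 110\right) - 759 \cdot 261} = \frac{55703}{\left(-3\right) \left(-115\right) - 198099} = \frac{55703}{345 - 198099} = \frac{55703}{-197754} = 55703 \left(- \frac{1}{197754}\right) = - \frac{55703}{197754}$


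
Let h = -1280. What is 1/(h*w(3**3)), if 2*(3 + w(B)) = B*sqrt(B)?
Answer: -1/2095680 - 9*sqrt(3)/1397120 ≈ -1.1635e-5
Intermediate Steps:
w(B) = -3 + B**(3/2)/2 (w(B) = -3 + (B*sqrt(B))/2 = -3 + B**(3/2)/2)
1/(h*w(3**3)) = 1/(-1280*(-3 + (3**3)**(3/2)/2)) = 1/(-1280*(-3 + 27**(3/2)/2)) = 1/(-1280*(-3 + (81*sqrt(3))/2)) = 1/(-1280*(-3 + 81*sqrt(3)/2)) = 1/(3840 - 51840*sqrt(3))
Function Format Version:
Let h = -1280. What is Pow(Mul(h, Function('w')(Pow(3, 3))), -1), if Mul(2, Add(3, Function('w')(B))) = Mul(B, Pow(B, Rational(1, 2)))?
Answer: Add(Rational(-1, 2095680), Mul(Rational(-9, 1397120), Pow(3, Rational(1, 2)))) ≈ -1.1635e-5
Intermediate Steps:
Function('w')(B) = Add(-3, Mul(Rational(1, 2), Pow(B, Rational(3, 2)))) (Function('w')(B) = Add(-3, Mul(Rational(1, 2), Mul(B, Pow(B, Rational(1, 2))))) = Add(-3, Mul(Rational(1, 2), Pow(B, Rational(3, 2)))))
Pow(Mul(h, Function('w')(Pow(3, 3))), -1) = Pow(Mul(-1280, Add(-3, Mul(Rational(1, 2), Pow(Pow(3, 3), Rational(3, 2))))), -1) = Pow(Mul(-1280, Add(-3, Mul(Rational(1, 2), Pow(27, Rational(3, 2))))), -1) = Pow(Mul(-1280, Add(-3, Mul(Rational(1, 2), Mul(81, Pow(3, Rational(1, 2)))))), -1) = Pow(Mul(-1280, Add(-3, Mul(Rational(81, 2), Pow(3, Rational(1, 2))))), -1) = Pow(Add(3840, Mul(-51840, Pow(3, Rational(1, 2)))), -1)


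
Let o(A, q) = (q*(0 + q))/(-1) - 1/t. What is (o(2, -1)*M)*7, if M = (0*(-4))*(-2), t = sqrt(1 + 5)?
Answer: 0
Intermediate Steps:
t = sqrt(6) ≈ 2.4495
o(A, q) = -q**2 - sqrt(6)/6 (o(A, q) = (q*(0 + q))/(-1) - 1/(sqrt(6)) = (q*q)*(-1) - sqrt(6)/6 = q**2*(-1) - sqrt(6)/6 = -q**2 - sqrt(6)/6)
M = 0 (M = 0*(-2) = 0)
(o(2, -1)*M)*7 = ((-1*(-1)**2 - sqrt(6)/6)*0)*7 = ((-1*1 - sqrt(6)/6)*0)*7 = ((-1 - sqrt(6)/6)*0)*7 = 0*7 = 0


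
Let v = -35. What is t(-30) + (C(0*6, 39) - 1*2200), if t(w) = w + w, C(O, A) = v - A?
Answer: -2334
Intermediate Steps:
C(O, A) = -35 - A
t(w) = 2*w
t(-30) + (C(0*6, 39) - 1*2200) = 2*(-30) + ((-35 - 1*39) - 1*2200) = -60 + ((-35 - 39) - 2200) = -60 + (-74 - 2200) = -60 - 2274 = -2334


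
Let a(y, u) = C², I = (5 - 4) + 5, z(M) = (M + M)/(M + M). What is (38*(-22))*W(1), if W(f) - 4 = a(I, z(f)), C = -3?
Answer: -10868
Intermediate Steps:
z(M) = 1 (z(M) = (2*M)/((2*M)) = (2*M)*(1/(2*M)) = 1)
I = 6 (I = 1 + 5 = 6)
a(y, u) = 9 (a(y, u) = (-3)² = 9)
W(f) = 13 (W(f) = 4 + 9 = 13)
(38*(-22))*W(1) = (38*(-22))*13 = -836*13 = -10868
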